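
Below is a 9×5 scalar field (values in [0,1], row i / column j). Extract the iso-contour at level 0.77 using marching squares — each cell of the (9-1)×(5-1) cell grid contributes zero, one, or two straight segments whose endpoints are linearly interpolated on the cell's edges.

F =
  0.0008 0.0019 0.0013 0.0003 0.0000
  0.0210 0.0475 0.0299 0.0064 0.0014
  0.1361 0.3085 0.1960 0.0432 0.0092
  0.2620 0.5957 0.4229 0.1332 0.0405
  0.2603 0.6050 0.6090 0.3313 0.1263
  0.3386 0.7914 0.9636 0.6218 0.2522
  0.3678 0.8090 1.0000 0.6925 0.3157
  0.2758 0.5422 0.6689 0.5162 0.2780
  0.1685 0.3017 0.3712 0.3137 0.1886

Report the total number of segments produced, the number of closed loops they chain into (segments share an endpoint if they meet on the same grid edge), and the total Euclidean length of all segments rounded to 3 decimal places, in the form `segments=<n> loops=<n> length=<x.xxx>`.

cell (4,0): code 0100 → (4.885,1.000)–(5.000,0.953)
cell (4,1): code 1100 → (4.454,2.000)–(4.885,1.000)
cell (4,2): code 1000 → (5.000,2.566)–(4.454,2.000)
cell (5,0): code 0110 → (5.000,0.953)–(6.000,0.912)
cell (5,2): code 1001 → (6.000,2.748)–(5.000,2.566)
cell (6,0): code 0010 → (6.000,0.912)–(6.146,1.000)
cell (6,1): code 0011 → (6.146,1.000)–(6.695,2.000)
cell (6,2): code 0001 → (6.695,2.000)–(6.000,2.748)
total: 8 segments, chained into 1 closed loop(s), length Σ = 6.349190

segments=8 loops=1 length=6.349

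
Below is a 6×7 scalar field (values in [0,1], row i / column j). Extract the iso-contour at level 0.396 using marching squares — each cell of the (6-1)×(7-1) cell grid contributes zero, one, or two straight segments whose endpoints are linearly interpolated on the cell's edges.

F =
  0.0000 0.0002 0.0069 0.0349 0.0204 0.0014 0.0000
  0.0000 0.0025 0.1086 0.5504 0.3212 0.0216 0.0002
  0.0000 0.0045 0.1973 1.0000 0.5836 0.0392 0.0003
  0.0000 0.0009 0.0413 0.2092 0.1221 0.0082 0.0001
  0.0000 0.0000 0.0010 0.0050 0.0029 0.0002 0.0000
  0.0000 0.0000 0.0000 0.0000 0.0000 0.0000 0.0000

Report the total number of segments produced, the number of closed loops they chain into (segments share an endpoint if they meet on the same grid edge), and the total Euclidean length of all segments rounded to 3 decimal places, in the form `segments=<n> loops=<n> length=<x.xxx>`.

cell (0,2): code 0100 → (0.700,3.000)–(1.000,2.651)
cell (0,3): code 1000 → (1.000,3.674)–(0.700,3.000)
cell (1,2): code 0110 → (1.000,2.651)–(2.000,2.248)
cell (1,3): code 1101 → (1.285,4.000)–(1.000,3.674)
cell (1,4): code 1000 → (2.000,4.345)–(1.285,4.000)
cell (2,2): code 0010 → (2.000,2.248)–(2.764,3.000)
cell (2,3): code 0011 → (2.764,3.000)–(2.407,4.000)
cell (2,4): code 0001 → (2.407,4.000)–(2.000,4.345)
total: 8 segments, chained into 1 closed loop(s), length Σ = 6.169609

segments=8 loops=1 length=6.170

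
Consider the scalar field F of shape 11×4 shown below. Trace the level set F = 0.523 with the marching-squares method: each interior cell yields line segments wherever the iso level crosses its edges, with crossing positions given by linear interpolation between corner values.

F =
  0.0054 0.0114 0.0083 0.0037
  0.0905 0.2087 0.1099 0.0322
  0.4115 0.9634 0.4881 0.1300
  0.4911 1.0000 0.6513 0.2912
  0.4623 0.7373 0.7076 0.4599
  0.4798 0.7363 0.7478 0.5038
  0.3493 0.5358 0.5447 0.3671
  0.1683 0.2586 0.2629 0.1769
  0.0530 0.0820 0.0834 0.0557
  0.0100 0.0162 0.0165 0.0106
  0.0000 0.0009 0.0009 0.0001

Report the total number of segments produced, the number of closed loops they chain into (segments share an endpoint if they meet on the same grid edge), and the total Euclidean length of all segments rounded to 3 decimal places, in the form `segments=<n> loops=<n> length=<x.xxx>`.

segments=14 loops=1 length=12.050

cell (1,0): code 0100 → (1.416,1.000)–(2.000,0.202)
cell (1,1): code 1000 → (2.000,1.927)–(1.416,1.000)
cell (2,0): code 0110 → (2.000,0.202)–(3.000,0.063)
cell (2,1): code 1101 → (2.214,2.000)–(2.000,1.927)
cell (2,2): code 1000 → (3.000,2.356)–(2.214,2.000)
cell (3,0): code 0110 → (3.000,0.063)–(4.000,0.221)
cell (3,2): code 1001 → (4.000,2.745)–(3.000,2.356)
cell (4,0): code 0110 → (4.000,0.221)–(5.000,0.168)
cell (4,2): code 1001 → (5.000,2.921)–(4.000,2.745)
cell (5,0): code 0110 → (5.000,0.168)–(6.000,0.931)
cell (5,2): code 1001 → (6.000,2.122)–(5.000,2.921)
cell (6,0): code 0010 → (6.000,0.931)–(6.046,1.000)
cell (6,1): code 0011 → (6.046,1.000)–(6.077,2.000)
cell (6,2): code 0001 → (6.077,2.000)–(6.000,2.122)
total: 14 segments, chained into 1 closed loop(s), length Σ = 12.050130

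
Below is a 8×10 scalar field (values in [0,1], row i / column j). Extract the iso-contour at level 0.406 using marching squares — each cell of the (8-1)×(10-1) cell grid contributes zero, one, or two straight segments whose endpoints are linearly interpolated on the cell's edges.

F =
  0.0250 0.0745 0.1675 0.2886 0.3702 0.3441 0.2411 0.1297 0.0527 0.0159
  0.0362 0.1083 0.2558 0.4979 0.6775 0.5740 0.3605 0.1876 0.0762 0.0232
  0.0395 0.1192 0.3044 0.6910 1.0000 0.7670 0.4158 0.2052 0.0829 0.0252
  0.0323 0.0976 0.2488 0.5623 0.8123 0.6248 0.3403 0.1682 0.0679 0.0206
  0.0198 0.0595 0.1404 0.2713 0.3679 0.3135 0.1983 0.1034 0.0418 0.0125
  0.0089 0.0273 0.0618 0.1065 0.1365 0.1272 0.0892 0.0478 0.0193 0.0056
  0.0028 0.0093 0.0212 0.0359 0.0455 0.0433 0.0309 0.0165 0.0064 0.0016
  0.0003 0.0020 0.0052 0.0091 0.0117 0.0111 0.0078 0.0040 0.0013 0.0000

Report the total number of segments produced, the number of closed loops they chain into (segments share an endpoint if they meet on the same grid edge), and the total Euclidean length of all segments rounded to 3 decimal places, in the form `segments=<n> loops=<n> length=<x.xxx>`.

cell (0,2): code 0100 → (0.561,3.000)–(1.000,2.620)
cell (0,3): code 1100 → (0.116,4.000)–(0.561,3.000)
cell (0,4): code 1100 → (0.269,5.000)–(0.116,4.000)
cell (0,5): code 1000 → (1.000,5.787)–(0.269,5.000)
cell (1,2): code 0110 → (1.000,2.620)–(2.000,2.263)
cell (1,5): code 1101 → (1.823,6.000)–(1.000,5.787)
cell (1,6): code 1000 → (2.000,6.047)–(1.823,6.000)
cell (2,2): code 0110 → (2.000,2.263)–(3.000,2.501)
cell (2,5): code 1011 → (3.000,5.769)–(2.130,6.000)
cell (2,6): code 0001 → (2.130,6.000)–(2.000,6.047)
cell (3,2): code 0010 → (3.000,2.501)–(3.537,3.000)
cell (3,3): code 0011 → (3.537,3.000)–(3.914,4.000)
cell (3,4): code 0011 → (3.914,4.000)–(3.703,5.000)
cell (3,5): code 0001 → (3.703,5.000)–(3.000,5.769)
total: 14 segments, chained into 1 closed loop(s), length Σ = 11.787220

segments=14 loops=1 length=11.787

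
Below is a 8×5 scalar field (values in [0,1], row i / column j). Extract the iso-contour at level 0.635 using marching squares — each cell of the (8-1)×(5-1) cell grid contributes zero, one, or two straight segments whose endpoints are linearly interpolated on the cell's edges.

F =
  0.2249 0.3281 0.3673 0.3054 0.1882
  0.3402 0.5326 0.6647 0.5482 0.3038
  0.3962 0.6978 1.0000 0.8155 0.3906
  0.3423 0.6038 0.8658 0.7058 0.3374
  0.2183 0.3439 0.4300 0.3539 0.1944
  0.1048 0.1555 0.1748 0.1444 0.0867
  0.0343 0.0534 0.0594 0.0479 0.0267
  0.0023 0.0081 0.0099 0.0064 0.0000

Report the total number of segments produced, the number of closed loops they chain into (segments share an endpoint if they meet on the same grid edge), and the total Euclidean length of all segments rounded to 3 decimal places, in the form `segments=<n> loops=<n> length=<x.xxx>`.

segments=12 loops=1 length=7.994

cell (0,1): code 0100 → (0.900,2.000)–(1.000,1.775)
cell (0,2): code 1000 → (1.000,2.255)–(0.900,2.000)
cell (1,0): code 0100 → (1.620,1.000)–(2.000,0.792)
cell (1,1): code 1110 → (1.000,1.775)–(1.620,1.000)
cell (1,2): code 1101 → (1.325,3.000)–(1.000,2.255)
cell (1,3): code 1000 → (2.000,3.425)–(1.325,3.000)
cell (2,0): code 0010 → (2.000,0.792)–(2.668,1.000)
cell (2,1): code 0111 → (2.668,1.000)–(3.000,1.119)
cell (2,3): code 1001 → (3.000,3.192)–(2.000,3.425)
cell (3,1): code 0010 → (3.000,1.119)–(3.530,2.000)
cell (3,2): code 0011 → (3.530,2.000)–(3.201,3.000)
cell (3,3): code 0001 → (3.201,3.000)–(3.000,3.192)
total: 12 segments, chained into 1 closed loop(s), length Σ = 7.994052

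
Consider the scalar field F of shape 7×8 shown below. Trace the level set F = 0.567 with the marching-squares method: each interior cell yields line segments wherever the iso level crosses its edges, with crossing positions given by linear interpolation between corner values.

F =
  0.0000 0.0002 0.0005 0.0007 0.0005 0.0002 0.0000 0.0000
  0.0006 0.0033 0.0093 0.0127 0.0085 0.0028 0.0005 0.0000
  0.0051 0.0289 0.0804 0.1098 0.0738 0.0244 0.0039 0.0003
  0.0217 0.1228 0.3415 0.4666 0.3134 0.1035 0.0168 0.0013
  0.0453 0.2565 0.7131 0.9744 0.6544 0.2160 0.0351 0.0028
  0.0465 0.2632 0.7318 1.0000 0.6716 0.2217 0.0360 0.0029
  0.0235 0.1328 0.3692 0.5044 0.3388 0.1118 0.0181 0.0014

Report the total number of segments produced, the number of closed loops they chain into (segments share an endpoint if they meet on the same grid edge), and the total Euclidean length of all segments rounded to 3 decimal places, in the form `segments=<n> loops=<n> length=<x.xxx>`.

cell (3,1): code 0100 → (3.607,2.000)–(4.000,1.680)
cell (3,2): code 1100 → (3.198,3.000)–(3.607,2.000)
cell (3,3): code 1100 → (3.744,4.000)–(3.198,3.000)
cell (3,4): code 1000 → (4.000,4.199)–(3.744,4.000)
cell (4,1): code 0110 → (4.000,1.680)–(5.000,1.648)
cell (4,4): code 1001 → (5.000,4.232)–(4.000,4.199)
cell (5,1): code 0010 → (5.000,1.648)–(5.454,2.000)
cell (5,2): code 0011 → (5.454,2.000)–(5.874,3.000)
cell (5,3): code 0011 → (5.874,3.000)–(5.314,4.000)
cell (5,4): code 0001 → (5.314,4.000)–(5.000,4.232)
total: 10 segments, chained into 1 closed loop(s), length Σ = 8.248221

segments=10 loops=1 length=8.248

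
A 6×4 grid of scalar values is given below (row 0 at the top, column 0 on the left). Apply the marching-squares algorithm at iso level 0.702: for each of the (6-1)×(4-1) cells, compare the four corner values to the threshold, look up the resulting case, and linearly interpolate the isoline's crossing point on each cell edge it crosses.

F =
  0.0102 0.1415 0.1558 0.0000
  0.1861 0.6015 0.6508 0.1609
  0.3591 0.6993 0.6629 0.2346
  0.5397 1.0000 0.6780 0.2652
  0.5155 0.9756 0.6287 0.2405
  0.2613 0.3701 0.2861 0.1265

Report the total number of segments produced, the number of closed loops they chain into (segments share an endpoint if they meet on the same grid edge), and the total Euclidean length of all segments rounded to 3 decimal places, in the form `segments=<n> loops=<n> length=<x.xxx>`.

segments=6 loops=1 length=6.206

cell (2,0): code 0100 → (2.009,1.000)–(3.000,0.353)
cell (2,1): code 1000 → (3.000,1.925)–(2.009,1.000)
cell (3,0): code 0110 → (3.000,0.353)–(4.000,0.405)
cell (3,1): code 1001 → (4.000,1.789)–(3.000,1.925)
cell (4,0): code 0010 → (4.000,0.405)–(4.452,1.000)
cell (4,1): code 0001 → (4.452,1.000)–(4.000,1.789)
total: 6 segments, chained into 1 closed loop(s), length Σ = 6.206219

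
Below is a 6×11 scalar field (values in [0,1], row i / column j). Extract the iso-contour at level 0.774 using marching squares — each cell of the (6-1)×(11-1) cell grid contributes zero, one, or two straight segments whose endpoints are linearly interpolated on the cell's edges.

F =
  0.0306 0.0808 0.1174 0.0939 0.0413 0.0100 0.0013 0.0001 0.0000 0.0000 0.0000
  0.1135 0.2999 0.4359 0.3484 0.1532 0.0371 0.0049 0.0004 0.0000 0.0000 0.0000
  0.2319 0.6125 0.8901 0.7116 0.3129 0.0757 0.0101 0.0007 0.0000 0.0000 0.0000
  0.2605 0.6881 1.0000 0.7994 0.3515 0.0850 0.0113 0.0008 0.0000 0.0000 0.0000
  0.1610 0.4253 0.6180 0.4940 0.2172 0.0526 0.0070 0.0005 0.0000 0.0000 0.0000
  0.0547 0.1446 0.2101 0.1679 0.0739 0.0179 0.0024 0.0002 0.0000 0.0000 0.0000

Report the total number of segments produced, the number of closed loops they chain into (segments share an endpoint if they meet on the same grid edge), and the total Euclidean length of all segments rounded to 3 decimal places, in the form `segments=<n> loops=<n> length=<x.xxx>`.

cell (1,1): code 0100 → (1.744,2.000)–(2.000,1.582)
cell (1,2): code 1000 → (2.000,2.650)–(1.744,2.000)
cell (2,1): code 0110 → (2.000,1.582)–(3.000,1.275)
cell (2,2): code 1101 → (2.711,3.000)–(2.000,2.650)
cell (2,3): code 1000 → (3.000,3.057)–(2.711,3.000)
cell (3,1): code 0010 → (3.000,1.275)–(3.592,2.000)
cell (3,2): code 0011 → (3.592,2.000)–(3.083,3.000)
cell (3,3): code 0001 → (3.083,3.000)–(3.000,3.057)
total: 8 segments, chained into 1 closed loop(s), length Σ = 5.479651

segments=8 loops=1 length=5.480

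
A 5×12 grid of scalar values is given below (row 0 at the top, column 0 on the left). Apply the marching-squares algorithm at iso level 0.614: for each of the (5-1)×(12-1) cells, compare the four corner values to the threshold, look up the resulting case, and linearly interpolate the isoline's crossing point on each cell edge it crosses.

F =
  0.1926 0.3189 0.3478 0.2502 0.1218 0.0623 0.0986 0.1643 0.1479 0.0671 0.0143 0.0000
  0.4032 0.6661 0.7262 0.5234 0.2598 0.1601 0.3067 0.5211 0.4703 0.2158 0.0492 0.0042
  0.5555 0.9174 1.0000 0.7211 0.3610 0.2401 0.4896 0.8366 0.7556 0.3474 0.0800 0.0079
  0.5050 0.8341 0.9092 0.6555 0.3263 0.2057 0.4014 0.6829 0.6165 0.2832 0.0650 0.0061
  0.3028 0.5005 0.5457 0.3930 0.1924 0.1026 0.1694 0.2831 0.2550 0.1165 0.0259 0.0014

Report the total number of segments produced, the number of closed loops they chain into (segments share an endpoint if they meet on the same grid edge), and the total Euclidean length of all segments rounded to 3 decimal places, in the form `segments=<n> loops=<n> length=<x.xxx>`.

segments=20 loops=2 length=15.745

cell (0,0): code 0100 → (0.850,1.000)–(1.000,0.802)
cell (0,1): code 1100 → (0.703,2.000)–(0.850,1.000)
cell (0,2): code 1000 → (1.000,2.553)–(0.703,2.000)
cell (1,0): code 0110 → (1.000,0.802)–(2.000,0.162)
cell (1,2): code 1101 → (1.458,3.000)–(1.000,2.553)
cell (1,3): code 1000 → (2.000,3.297)–(1.458,3.000)
cell (1,6): code 0100 → (1.294,7.000)–(2.000,6.359)
cell (1,7): code 1100 → (1.504,8.000)–(1.294,7.000)
cell (1,8): code 1000 → (2.000,8.347)–(1.504,8.000)
cell (2,0): code 0110 → (2.000,0.162)–(3.000,0.331)
cell (2,3): code 1001 → (3.000,3.126)–(2.000,3.297)
cell (2,6): code 0110 → (2.000,6.359)–(3.000,6.755)
cell (2,8): code 1001 → (3.000,8.008)–(2.000,8.347)
cell (3,0): code 0010 → (3.000,0.331)–(3.660,1.000)
cell (3,1): code 0011 → (3.660,1.000)–(3.812,2.000)
cell (3,2): code 0011 → (3.812,2.000)–(3.158,3.000)
cell (3,3): code 0001 → (3.158,3.000)–(3.000,3.126)
cell (3,6): code 0010 → (3.000,6.755)–(3.172,7.000)
cell (3,7): code 0011 → (3.172,7.000)–(3.007,8.000)
cell (3,8): code 0001 → (3.007,8.000)–(3.000,8.008)
total: 20 segments, chained into 2 closed loop(s), length Σ = 15.744978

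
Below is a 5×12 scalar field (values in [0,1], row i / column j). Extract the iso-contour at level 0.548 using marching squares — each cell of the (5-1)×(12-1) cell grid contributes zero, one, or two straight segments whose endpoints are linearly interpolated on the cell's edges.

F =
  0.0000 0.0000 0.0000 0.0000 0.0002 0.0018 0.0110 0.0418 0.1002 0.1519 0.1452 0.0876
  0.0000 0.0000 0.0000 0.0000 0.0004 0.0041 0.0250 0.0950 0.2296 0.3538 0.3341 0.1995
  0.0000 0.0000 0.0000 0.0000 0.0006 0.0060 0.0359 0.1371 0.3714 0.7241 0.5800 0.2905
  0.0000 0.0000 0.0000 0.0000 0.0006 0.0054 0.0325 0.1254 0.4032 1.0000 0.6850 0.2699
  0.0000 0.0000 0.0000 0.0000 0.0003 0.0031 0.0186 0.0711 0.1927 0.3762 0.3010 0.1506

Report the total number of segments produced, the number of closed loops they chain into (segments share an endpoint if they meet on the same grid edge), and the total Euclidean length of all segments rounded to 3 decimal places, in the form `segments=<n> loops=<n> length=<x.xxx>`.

cell (1,8): code 0100 → (1.524,9.000)–(2.000,8.501)
cell (1,9): code 1100 → (1.870,10.000)–(1.524,9.000)
cell (1,10): code 1000 → (2.000,10.111)–(1.870,10.000)
cell (2,8): code 0110 → (2.000,8.501)–(3.000,8.243)
cell (2,10): code 1001 → (3.000,10.330)–(2.000,10.111)
cell (3,8): code 0010 → (3.000,8.243)–(3.725,9.000)
cell (3,9): code 0011 → (3.725,9.000)–(3.357,10.000)
cell (3,10): code 0001 → (3.357,10.000)–(3.000,10.330)
total: 8 segments, chained into 1 closed loop(s), length Σ = 6.574505

segments=8 loops=1 length=6.575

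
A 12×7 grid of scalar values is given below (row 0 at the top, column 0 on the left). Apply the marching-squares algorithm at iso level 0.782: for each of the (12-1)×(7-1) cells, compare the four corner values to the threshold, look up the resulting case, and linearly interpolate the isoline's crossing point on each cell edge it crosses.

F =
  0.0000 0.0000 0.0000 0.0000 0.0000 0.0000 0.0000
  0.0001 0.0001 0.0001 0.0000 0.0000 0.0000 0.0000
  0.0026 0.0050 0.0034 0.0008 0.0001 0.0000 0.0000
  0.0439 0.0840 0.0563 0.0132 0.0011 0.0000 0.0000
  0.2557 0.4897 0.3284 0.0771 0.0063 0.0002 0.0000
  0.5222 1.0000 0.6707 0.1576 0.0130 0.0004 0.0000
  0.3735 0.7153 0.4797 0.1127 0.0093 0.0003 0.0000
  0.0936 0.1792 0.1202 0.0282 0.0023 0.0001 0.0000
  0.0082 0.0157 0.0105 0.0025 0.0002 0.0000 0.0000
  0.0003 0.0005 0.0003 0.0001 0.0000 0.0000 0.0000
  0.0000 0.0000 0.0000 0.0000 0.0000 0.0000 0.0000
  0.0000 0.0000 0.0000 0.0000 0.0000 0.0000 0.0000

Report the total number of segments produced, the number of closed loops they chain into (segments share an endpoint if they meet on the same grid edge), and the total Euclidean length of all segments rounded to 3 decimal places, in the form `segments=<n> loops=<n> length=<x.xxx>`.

cell (4,0): code 0100 → (4.573,1.000)–(5.000,0.544)
cell (4,1): code 1000 → (5.000,1.662)–(4.573,1.000)
cell (5,0): code 0010 → (5.000,0.544)–(5.766,1.000)
cell (5,1): code 0001 → (5.766,1.000)–(5.000,1.662)
total: 4 segments, chained into 1 closed loop(s), length Σ = 3.316480

segments=4 loops=1 length=3.316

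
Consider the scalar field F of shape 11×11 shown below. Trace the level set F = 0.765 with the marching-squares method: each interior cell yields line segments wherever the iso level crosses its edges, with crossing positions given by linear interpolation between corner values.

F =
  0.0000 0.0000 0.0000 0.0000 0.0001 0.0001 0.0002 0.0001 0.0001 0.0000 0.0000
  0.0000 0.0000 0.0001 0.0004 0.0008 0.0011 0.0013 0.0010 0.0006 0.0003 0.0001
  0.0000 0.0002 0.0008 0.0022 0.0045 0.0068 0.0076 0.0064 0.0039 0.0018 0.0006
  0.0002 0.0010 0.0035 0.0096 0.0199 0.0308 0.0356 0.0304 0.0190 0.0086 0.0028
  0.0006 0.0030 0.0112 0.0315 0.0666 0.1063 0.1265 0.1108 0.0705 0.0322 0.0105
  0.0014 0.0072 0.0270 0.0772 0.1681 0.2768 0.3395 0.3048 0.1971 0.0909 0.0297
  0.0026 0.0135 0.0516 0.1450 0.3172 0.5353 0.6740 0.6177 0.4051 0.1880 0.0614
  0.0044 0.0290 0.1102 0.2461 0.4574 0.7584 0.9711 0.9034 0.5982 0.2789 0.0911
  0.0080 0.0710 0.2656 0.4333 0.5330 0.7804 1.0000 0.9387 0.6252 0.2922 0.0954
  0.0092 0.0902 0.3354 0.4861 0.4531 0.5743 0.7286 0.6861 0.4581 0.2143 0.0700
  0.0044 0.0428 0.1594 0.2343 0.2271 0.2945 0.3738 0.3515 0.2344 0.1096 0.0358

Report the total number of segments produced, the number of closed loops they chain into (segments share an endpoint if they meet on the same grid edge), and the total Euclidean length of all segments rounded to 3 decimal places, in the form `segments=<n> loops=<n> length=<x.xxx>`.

cell (6,5): code 0100 → (6.306,6.000)–(7.000,5.031)
cell (6,6): code 1100 → (6.516,7.000)–(6.306,6.000)
cell (6,7): code 1000 → (7.000,7.453)–(6.516,7.000)
cell (7,4): code 0100 → (7.300,5.000)–(8.000,4.938)
cell (7,5): code 1110 → (7.000,5.031)–(7.300,5.000)
cell (7,7): code 1001 → (8.000,7.554)–(7.000,7.453)
cell (8,4): code 0010 → (8.000,4.938)–(8.075,5.000)
cell (8,5): code 0011 → (8.075,5.000)–(8.866,6.000)
cell (8,6): code 0011 → (8.866,6.000)–(8.688,7.000)
cell (8,7): code 0001 → (8.688,7.000)–(8.000,7.554)
total: 10 segments, chained into 1 closed loop(s), length Σ = 8.157545

segments=10 loops=1 length=8.158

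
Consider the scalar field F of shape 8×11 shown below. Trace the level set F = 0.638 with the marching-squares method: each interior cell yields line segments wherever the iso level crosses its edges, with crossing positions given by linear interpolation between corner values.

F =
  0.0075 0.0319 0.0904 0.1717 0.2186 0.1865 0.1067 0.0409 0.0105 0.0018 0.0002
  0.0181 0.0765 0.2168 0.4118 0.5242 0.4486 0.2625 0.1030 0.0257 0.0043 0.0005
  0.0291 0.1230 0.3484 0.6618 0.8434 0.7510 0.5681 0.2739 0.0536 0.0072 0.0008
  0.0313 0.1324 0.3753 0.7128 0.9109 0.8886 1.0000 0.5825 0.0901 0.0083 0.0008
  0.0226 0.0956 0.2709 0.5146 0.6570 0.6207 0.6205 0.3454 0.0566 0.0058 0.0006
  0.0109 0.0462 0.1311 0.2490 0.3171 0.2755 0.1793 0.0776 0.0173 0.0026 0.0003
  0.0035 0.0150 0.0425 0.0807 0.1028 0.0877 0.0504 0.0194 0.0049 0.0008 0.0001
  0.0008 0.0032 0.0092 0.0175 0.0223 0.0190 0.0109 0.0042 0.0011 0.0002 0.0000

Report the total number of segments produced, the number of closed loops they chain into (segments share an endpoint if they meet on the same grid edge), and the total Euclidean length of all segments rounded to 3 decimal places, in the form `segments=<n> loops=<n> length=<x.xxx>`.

segments=14 loops=1 length=10.598

cell (1,2): code 0100 → (1.905,3.000)–(2.000,2.924)
cell (1,3): code 1100 → (1.357,4.000)–(1.905,3.000)
cell (1,4): code 1100 → (1.626,5.000)–(1.357,4.000)
cell (1,5): code 1000 → (2.000,5.618)–(1.626,5.000)
cell (2,2): code 0110 → (2.000,2.924)–(3.000,2.778)
cell (2,5): code 1101 → (2.162,6.000)–(2.000,5.618)
cell (2,6): code 1000 → (3.000,6.867)–(2.162,6.000)
cell (3,2): code 0010 → (3.000,2.778)–(3.377,3.000)
cell (3,3): code 0111 → (3.377,3.000)–(4.000,3.867)
cell (3,4): code 1011 → (4.000,4.523)–(3.935,5.000)
cell (3,5): code 0011 → (3.935,5.000)–(3.954,6.000)
cell (3,6): code 0001 → (3.954,6.000)–(3.000,6.867)
cell (4,3): code 0010 → (4.000,3.867)–(4.056,4.000)
cell (4,4): code 0001 → (4.056,4.000)–(4.000,4.523)
total: 14 segments, chained into 1 closed loop(s), length Σ = 10.597501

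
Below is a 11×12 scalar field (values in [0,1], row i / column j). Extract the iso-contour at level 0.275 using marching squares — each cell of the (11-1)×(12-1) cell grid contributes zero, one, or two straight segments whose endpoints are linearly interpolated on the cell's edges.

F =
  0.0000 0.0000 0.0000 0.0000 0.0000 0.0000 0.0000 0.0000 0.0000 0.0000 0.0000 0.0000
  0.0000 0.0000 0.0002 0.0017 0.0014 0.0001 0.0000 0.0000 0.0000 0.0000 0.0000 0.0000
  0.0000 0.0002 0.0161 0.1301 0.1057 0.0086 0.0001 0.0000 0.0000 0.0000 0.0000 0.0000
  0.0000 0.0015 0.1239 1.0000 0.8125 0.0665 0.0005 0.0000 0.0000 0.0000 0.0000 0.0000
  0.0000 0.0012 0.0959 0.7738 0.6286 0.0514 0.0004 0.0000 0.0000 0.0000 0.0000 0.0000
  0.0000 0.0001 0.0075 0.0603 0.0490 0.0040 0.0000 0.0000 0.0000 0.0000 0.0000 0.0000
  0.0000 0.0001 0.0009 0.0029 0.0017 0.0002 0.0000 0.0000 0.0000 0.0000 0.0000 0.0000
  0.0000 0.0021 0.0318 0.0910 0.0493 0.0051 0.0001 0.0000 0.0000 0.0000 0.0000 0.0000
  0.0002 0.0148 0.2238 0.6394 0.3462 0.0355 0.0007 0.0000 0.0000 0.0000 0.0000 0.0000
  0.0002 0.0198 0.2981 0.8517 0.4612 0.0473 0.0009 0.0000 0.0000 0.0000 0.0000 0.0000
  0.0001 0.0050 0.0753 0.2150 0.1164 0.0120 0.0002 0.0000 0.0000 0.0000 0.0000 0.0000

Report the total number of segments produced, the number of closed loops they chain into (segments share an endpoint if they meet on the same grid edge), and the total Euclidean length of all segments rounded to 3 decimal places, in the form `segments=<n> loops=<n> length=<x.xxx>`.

segments=18 loops=2 length=15.865

cell (2,2): code 0100 → (2.167,3.000)–(3.000,2.172)
cell (2,3): code 1100 → (2.240,4.000)–(2.167,3.000)
cell (2,4): code 1000 → (3.000,4.721)–(2.240,4.000)
cell (3,2): code 0110 → (3.000,2.172)–(4.000,2.264)
cell (3,4): code 1001 → (4.000,4.613)–(3.000,4.721)
cell (4,2): code 0010 → (4.000,2.264)–(4.699,3.000)
cell (4,3): code 0011 → (4.699,3.000)–(4.610,4.000)
cell (4,4): code 0001 → (4.610,4.000)–(4.000,4.613)
cell (7,2): code 0100 → (7.336,3.000)–(8.000,2.123)
cell (7,3): code 1100 → (7.760,4.000)–(7.336,3.000)
cell (7,4): code 1000 → (8.000,4.229)–(7.760,4.000)
cell (8,1): code 0100 → (8.689,2.000)–(9.000,1.917)
cell (8,2): code 1110 → (8.000,2.123)–(8.689,2.000)
cell (8,4): code 1001 → (9.000,4.450)–(8.000,4.229)
cell (9,1): code 0010 → (9.000,1.917)–(9.104,2.000)
cell (9,2): code 0011 → (9.104,2.000)–(9.906,3.000)
cell (9,3): code 0011 → (9.906,3.000)–(9.540,4.000)
cell (9,4): code 0001 → (9.540,4.000)–(9.000,4.450)
total: 18 segments, chained into 2 closed loop(s), length Σ = 15.864756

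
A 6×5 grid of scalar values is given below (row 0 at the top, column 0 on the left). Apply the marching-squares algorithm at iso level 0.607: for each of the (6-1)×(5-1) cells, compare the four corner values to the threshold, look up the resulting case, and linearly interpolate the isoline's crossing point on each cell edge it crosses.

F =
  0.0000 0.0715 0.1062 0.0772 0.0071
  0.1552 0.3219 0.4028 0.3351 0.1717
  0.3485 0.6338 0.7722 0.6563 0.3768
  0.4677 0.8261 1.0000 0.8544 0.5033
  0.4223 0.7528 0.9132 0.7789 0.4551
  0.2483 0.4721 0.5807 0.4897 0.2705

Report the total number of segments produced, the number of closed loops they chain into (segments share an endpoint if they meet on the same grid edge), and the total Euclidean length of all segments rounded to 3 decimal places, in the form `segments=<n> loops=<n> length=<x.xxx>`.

cell (1,0): code 0100 → (1.914,1.000)–(2.000,0.906)
cell (1,1): code 1100 → (1.553,2.000)–(1.914,1.000)
cell (1,2): code 1100 → (1.847,3.000)–(1.553,2.000)
cell (1,3): code 1000 → (2.000,3.176)–(1.847,3.000)
cell (2,0): code 0110 → (2.000,0.906)–(3.000,0.389)
cell (2,3): code 1001 → (3.000,3.705)–(2.000,3.176)
cell (3,0): code 0110 → (3.000,0.389)–(4.000,0.559)
cell (3,3): code 1001 → (4.000,3.531)–(3.000,3.705)
cell (4,0): code 0010 → (4.000,0.559)–(4.519,1.000)
cell (4,1): code 0011 → (4.519,1.000)–(4.921,2.000)
cell (4,2): code 0011 → (4.921,2.000)–(4.594,3.000)
cell (4,3): code 0001 → (4.594,3.000)–(4.000,3.531)
total: 12 segments, chained into 1 closed loop(s), length Σ = 10.360838

segments=12 loops=1 length=10.361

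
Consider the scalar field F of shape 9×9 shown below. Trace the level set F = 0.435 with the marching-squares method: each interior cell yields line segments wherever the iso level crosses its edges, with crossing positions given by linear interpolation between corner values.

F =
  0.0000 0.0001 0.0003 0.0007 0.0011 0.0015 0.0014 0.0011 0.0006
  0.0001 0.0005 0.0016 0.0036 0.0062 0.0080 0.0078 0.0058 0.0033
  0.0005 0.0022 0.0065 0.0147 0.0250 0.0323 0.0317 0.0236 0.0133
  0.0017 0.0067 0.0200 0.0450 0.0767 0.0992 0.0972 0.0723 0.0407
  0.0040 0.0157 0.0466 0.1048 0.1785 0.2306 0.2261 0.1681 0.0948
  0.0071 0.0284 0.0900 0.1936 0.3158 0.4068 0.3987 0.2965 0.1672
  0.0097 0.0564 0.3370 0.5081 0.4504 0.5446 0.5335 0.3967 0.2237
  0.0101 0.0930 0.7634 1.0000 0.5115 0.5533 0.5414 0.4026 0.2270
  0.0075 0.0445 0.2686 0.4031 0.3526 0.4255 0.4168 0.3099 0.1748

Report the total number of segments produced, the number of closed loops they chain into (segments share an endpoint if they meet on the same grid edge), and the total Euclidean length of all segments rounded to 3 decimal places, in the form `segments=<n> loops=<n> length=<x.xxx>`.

segments=14 loops=1 length=13.473

cell (5,2): code 0100 → (5.768,3.000)–(6.000,2.573)
cell (5,3): code 1100 → (5.886,4.000)–(5.768,3.000)
cell (5,4): code 1100 → (5.205,5.000)–(5.886,4.000)
cell (5,5): code 1100 → (5.269,6.000)–(5.205,5.000)
cell (5,6): code 1000 → (6.000,6.720)–(5.269,6.000)
cell (6,1): code 0100 → (6.230,2.000)–(7.000,1.510)
cell (6,2): code 1110 → (6.000,2.573)–(6.230,2.000)
cell (6,6): code 1001 → (7.000,6.767)–(6.000,6.720)
cell (7,1): code 0010 → (7.000,1.510)–(7.664,2.000)
cell (7,2): code 0011 → (7.664,2.000)–(7.947,3.000)
cell (7,3): code 0011 → (7.947,3.000)–(7.481,4.000)
cell (7,4): code 0011 → (7.481,4.000)–(7.926,5.000)
cell (7,5): code 0011 → (7.926,5.000)–(7.854,6.000)
cell (7,6): code 0001 → (7.854,6.000)–(7.000,6.767)
total: 14 segments, chained into 1 closed loop(s), length Σ = 13.473418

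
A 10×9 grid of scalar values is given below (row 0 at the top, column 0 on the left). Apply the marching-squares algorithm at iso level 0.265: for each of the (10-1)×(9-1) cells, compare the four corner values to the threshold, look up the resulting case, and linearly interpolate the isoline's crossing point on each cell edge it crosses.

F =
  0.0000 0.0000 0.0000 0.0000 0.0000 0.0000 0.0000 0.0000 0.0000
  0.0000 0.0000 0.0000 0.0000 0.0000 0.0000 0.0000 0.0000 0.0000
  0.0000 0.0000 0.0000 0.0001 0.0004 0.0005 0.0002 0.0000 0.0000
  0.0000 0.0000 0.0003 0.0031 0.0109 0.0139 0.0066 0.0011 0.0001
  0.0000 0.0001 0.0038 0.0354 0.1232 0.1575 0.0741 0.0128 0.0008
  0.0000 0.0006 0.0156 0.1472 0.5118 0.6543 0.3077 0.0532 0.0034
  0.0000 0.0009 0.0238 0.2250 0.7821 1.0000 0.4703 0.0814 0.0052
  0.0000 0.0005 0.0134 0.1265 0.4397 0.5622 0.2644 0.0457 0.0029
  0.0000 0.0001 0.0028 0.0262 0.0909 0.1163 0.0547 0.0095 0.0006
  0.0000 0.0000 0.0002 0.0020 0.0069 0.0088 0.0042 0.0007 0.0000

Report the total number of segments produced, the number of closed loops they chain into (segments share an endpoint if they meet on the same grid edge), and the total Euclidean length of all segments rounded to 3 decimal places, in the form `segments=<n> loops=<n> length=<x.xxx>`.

segments=12 loops=1 length=10.609

cell (4,3): code 0100 → (4.365,4.000)–(5.000,3.323)
cell (4,4): code 1100 → (4.216,5.000)–(4.365,4.000)
cell (4,5): code 1100 → (4.817,6.000)–(4.216,5.000)
cell (4,6): code 1000 → (5.000,6.168)–(4.817,6.000)
cell (5,3): code 0110 → (5.000,3.323)–(6.000,3.072)
cell (5,6): code 1001 → (6.000,6.528)–(5.000,6.168)
cell (6,3): code 0110 → (6.000,3.072)–(7.000,3.442)
cell (6,5): code 1011 → (7.000,5.998)–(6.997,6.000)
cell (6,6): code 0001 → (6.997,6.000)–(6.000,6.528)
cell (7,3): code 0010 → (7.000,3.442)–(7.501,4.000)
cell (7,4): code 0011 → (7.501,4.000)–(7.667,5.000)
cell (7,5): code 0001 → (7.667,5.000)–(7.000,5.998)
total: 12 segments, chained into 1 closed loop(s), length Σ = 10.609389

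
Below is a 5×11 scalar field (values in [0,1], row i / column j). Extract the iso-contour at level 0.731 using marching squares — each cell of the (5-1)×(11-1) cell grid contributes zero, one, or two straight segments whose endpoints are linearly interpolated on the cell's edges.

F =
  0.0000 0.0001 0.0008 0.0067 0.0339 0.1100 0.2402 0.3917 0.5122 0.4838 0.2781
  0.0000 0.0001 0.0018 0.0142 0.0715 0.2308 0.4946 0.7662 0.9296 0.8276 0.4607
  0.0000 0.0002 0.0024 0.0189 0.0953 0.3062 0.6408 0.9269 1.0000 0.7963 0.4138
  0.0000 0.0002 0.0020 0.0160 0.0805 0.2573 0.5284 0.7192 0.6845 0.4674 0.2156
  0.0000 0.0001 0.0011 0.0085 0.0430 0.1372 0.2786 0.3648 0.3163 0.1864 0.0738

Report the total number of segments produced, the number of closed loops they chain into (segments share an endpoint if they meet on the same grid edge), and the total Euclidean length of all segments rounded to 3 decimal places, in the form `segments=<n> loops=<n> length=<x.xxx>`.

segments=10 loops=1 length=8.409

cell (0,6): code 0100 → (0.906,7.000)–(1.000,6.870)
cell (0,7): code 1100 → (0.524,8.000)–(0.906,7.000)
cell (0,8): code 1100 → (0.719,9.000)–(0.524,8.000)
cell (0,9): code 1000 → (1.000,9.263)–(0.719,9.000)
cell (1,6): code 0110 → (1.000,6.870)–(2.000,6.315)
cell (1,9): code 1001 → (2.000,9.171)–(1.000,9.263)
cell (2,6): code 0010 → (2.000,6.315)–(2.943,7.000)
cell (2,7): code 0011 → (2.943,7.000)–(2.853,8.000)
cell (2,8): code 0011 → (2.853,8.000)–(2.199,9.000)
cell (2,9): code 0001 → (2.199,9.000)–(2.000,9.171)
total: 10 segments, chained into 1 closed loop(s), length Σ = 8.408768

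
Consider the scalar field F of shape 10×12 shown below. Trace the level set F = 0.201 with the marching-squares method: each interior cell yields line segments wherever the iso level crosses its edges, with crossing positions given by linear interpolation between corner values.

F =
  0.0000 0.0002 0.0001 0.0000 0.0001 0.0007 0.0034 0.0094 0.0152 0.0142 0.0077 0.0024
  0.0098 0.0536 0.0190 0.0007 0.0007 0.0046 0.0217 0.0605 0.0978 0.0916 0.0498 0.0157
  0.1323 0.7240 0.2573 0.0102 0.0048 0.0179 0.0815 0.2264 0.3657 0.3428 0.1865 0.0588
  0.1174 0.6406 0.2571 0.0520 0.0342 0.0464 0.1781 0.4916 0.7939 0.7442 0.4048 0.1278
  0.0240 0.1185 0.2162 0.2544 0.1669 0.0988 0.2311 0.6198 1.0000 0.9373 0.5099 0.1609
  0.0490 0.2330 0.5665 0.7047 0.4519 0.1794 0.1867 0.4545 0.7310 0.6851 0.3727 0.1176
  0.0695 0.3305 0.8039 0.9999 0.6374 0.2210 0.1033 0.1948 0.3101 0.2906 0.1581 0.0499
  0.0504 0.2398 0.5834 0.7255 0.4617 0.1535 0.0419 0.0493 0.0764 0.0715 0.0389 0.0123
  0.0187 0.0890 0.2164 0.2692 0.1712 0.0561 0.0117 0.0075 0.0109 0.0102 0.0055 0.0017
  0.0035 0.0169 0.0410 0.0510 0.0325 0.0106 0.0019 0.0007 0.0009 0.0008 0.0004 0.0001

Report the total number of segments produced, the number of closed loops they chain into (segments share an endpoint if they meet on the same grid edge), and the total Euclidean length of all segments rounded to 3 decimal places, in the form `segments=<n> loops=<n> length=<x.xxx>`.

cell (1,0): code 0100 → (1.220,1.000)–(2.000,0.116)
cell (1,1): code 1100 → (1.764,2.000)–(1.220,1.000)
cell (1,2): code 1000 → (2.000,2.228)–(1.764,2.000)
cell (1,6): code 0100 → (1.847,7.000)–(2.000,6.825)
cell (1,7): code 1100 → (1.385,8.000)–(1.847,7.000)
cell (1,8): code 1100 → (1.436,9.000)–(1.385,8.000)
cell (1,9): code 1000 → (2.000,9.907)–(1.436,9.000)
cell (2,0): code 0110 → (2.000,0.116)–(3.000,0.160)
cell (2,2): code 1001 → (3.000,2.274)–(2.000,2.228)
cell (2,6): code 0110 → (2.000,6.825)–(3.000,6.073)
cell (2,9): code 1101 → (2.066,10.000)–(2.000,9.907)
cell (2,10): code 1000 → (3.000,10.736)–(2.066,10.000)
cell (3,0): code 0010 → (3.000,0.160)–(3.842,1.000)
cell (3,1): code 0111 → (3.842,1.000)–(4.000,1.844)
cell (3,2): code 1101 → (3.736,3.000)–(3.000,2.274)
cell (3,3): code 1000 → (4.000,3.610)–(3.736,3.000)
cell (3,5): code 0100 → (3.432,6.000)–(4.000,5.772)
cell (3,6): code 1110 → (3.000,6.073)–(3.432,6.000)
cell (3,10): code 1001 → (4.000,10.885)–(3.000,10.736)
cell (4,0): code 0100 → (4.721,1.000)–(5.000,0.826)
cell (4,1): code 1110 → (4.000,1.844)–(4.721,1.000)
cell (4,3): code 1101 → (4.120,4.000)–(4.000,3.610)
cell (4,4): code 1000 → (5.000,4.921)–(4.120,4.000)
cell (4,5): code 0010 → (4.000,5.772)–(4.678,6.000)
cell (4,6): code 0111 → (4.678,6.000)–(5.000,6.053)
cell (4,10): code 1001 → (5.000,10.673)–(4.000,10.885)
cell (5,0): code 0110 → (5.000,0.826)–(6.000,0.504)
cell (5,4): code 1101 → (5.519,5.000)–(5.000,4.921)
cell (5,5): code 1000 → (6.000,5.170)–(5.519,5.000)
cell (5,6): code 0010 → (5.000,6.053)–(5.976,7.000)
cell (5,7): code 0111 → (5.976,7.000)–(6.000,7.054)
cell (5,9): code 1011 → (6.000,9.676)–(5.800,10.000)
cell (5,10): code 0001 → (5.800,10.000)–(5.000,10.673)
cell (6,0): code 0110 → (6.000,0.504)–(7.000,0.795)
cell (6,4): code 1011 → (7.000,4.846)–(6.296,5.000)
cell (6,5): code 0001 → (6.296,5.000)–(6.000,5.170)
cell (6,7): code 0010 → (6.000,7.054)–(6.467,8.000)
cell (6,8): code 0011 → (6.467,8.000)–(6.409,9.000)
cell (6,9): code 0001 → (6.409,9.000)–(6.000,9.676)
cell (7,0): code 0010 → (7.000,0.795)–(7.257,1.000)
cell (7,1): code 0111 → (7.257,1.000)–(8.000,1.879)
cell (7,3): code 1011 → (8.000,3.696)–(7.897,4.000)
cell (7,4): code 0001 → (7.897,4.000)–(7.000,4.846)
cell (8,1): code 0010 → (8.000,1.879)–(8.088,2.000)
cell (8,2): code 0011 → (8.088,2.000)–(8.313,3.000)
cell (8,3): code 0001 → (8.313,3.000)–(8.000,3.696)
total: 46 segments, chained into 2 closed loop(s), length Σ = 36.450669

segments=46 loops=2 length=36.451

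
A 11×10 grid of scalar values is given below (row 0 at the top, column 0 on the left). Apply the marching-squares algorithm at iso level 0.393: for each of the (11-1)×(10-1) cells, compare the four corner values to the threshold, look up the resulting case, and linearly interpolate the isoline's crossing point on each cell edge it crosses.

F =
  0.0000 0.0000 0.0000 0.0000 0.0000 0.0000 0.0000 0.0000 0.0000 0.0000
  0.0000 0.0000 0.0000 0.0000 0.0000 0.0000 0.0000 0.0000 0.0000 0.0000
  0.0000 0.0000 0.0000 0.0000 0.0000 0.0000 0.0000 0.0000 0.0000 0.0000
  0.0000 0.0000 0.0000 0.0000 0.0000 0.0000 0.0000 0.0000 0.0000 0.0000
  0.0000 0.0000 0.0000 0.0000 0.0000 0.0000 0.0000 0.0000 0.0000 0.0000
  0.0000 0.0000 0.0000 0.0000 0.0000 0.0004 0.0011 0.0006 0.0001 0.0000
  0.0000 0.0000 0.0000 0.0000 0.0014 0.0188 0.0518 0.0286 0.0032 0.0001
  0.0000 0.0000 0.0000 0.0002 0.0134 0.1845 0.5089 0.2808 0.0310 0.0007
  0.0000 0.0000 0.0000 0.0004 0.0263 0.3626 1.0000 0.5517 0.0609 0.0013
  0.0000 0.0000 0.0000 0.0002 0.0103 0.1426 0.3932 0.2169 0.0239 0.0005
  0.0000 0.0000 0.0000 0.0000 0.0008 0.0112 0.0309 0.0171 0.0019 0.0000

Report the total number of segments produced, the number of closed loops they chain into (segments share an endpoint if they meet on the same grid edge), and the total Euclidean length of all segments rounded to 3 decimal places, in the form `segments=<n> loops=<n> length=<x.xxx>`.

segments=10 loops=1 length=6.567

cell (6,5): code 0100 → (6.746,6.000)–(7.000,5.643)
cell (6,6): code 1000 → (7.000,6.508)–(6.746,6.000)
cell (7,5): code 0110 → (7.000,5.643)–(8.000,5.048)
cell (7,6): code 1101 → (7.414,7.000)–(7.000,6.508)
cell (7,7): code 1000 → (8.000,7.323)–(7.414,7.000)
cell (8,5): code 0110 → (8.000,5.048)–(9.000,5.999)
cell (8,6): code 1011 → (9.000,6.001)–(8.474,7.000)
cell (8,7): code 0001 → (8.474,7.000)–(8.000,7.323)
cell (9,5): code 0010 → (9.000,5.999)–(9.001,6.000)
cell (9,6): code 0001 → (9.001,6.000)–(9.000,6.001)
total: 10 segments, chained into 1 closed loop(s), length Σ = 6.567054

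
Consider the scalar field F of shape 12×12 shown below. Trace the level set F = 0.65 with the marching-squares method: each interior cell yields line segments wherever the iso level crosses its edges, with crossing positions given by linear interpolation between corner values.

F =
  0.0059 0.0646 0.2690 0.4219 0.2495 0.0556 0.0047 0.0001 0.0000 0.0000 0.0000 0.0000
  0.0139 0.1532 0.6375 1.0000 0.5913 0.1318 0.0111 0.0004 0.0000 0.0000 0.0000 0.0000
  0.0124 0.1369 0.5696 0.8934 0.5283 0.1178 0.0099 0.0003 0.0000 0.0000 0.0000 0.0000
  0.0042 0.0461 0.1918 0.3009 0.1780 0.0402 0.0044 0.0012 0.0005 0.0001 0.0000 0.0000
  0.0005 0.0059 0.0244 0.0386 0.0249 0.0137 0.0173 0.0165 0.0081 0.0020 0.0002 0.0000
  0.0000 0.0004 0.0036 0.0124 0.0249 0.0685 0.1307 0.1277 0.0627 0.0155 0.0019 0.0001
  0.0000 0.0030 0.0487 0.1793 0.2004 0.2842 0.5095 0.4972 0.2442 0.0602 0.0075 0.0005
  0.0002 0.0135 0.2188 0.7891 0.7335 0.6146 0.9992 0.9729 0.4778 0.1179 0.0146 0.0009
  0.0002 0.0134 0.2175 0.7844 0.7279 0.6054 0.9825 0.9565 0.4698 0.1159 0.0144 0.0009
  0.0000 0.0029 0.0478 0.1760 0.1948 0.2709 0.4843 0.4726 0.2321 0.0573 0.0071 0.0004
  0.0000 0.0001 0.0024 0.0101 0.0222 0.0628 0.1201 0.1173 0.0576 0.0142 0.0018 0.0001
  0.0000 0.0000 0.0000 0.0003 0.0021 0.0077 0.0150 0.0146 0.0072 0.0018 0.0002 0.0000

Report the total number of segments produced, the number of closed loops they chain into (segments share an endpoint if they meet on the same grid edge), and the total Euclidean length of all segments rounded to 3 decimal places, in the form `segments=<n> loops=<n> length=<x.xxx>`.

cell (0,2): code 0100 → (0.395,3.000)–(1.000,2.034)
cell (0,3): code 1000 → (1.000,3.856)–(0.395,3.000)
cell (1,2): code 0110 → (1.000,2.034)–(2.000,2.248)
cell (1,3): code 1001 → (2.000,3.667)–(1.000,3.856)
cell (2,2): code 0010 → (2.000,2.248)–(2.411,3.000)
cell (2,3): code 0001 → (2.411,3.000)–(2.000,3.667)
cell (6,2): code 0100 → (6.772,3.000)–(7.000,2.756)
cell (6,3): code 1100 → (6.843,4.000)–(6.772,3.000)
cell (6,4): code 1000 → (7.000,4.702)–(6.843,4.000)
cell (6,5): code 0100 → (6.287,6.000)–(7.000,5.092)
cell (6,6): code 1100 → (6.321,7.000)–(6.287,6.000)
cell (6,7): code 1000 → (7.000,7.652)–(6.321,7.000)
cell (7,2): code 0110 → (7.000,2.756)–(8.000,2.763)
cell (7,4): code 1001 → (8.000,4.636)–(7.000,4.702)
cell (7,5): code 0110 → (7.000,5.092)–(8.000,5.118)
cell (7,7): code 1001 → (8.000,7.630)–(7.000,7.652)
cell (8,2): code 0010 → (8.000,2.763)–(8.221,3.000)
cell (8,3): code 0011 → (8.221,3.000)–(8.146,4.000)
cell (8,4): code 0001 → (8.146,4.000)–(8.000,4.636)
cell (8,5): code 0010 → (8.000,5.118)–(8.667,6.000)
cell (8,6): code 0011 → (8.667,6.000)–(8.633,7.000)
cell (8,7): code 0001 → (8.633,7.000)–(8.000,7.630)
total: 22 segments, chained into 3 closed loop(s), length Σ = 20.002747

segments=22 loops=3 length=20.003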